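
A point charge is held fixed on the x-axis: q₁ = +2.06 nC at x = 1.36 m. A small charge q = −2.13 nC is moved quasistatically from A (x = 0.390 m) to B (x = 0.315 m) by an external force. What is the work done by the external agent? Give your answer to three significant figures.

For quasistatic motion the external work equals the change in potential energy: W_ext = qΔV = q(V_B − V_A).
At A: distance to the source charge is 0.970 m; V_A = kq₁/r = 19.1 V.
At B: distance to the source charge is 1.05 m; V_B = kq₁/r = 17.7 V.
ΔV = V_B − V_A = -1.37 V.
W_ext = qΔV = (-2.13×10⁻⁹ C)(-1.37 V) = 2.92×10⁻⁹ J.

2.92×10⁻⁹ J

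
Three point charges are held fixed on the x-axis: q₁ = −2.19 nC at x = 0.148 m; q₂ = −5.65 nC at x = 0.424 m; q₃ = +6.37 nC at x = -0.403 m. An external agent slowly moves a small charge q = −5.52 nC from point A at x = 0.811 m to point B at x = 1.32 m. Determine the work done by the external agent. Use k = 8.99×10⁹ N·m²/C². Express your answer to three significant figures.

-4.06×10⁻⁷ J

For quasistatic motion the external work equals the change in potential energy: W_ext = qΔV = q(V_B − V_A).
At A: distances to the source charges are 0.663 m, 0.387 m, 1.21 m; V_A = Σ kqᵢ/rᵢ = -114 V.
At B: distances to the source charges are 1.17 m, 0.896 m, 1.72 m; V_B = Σ kqᵢ/rᵢ = -40.3 V.
ΔV = V_B − V_A = 73.5 V.
W_ext = qΔV = (-5.52×10⁻⁹ C)(73.5 V) = -4.06×10⁻⁷ J.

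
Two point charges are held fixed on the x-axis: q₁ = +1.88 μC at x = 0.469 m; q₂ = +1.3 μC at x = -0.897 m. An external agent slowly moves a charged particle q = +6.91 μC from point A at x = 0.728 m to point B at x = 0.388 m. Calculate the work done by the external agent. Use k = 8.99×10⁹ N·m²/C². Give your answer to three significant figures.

1.00 J

For quasistatic motion the external work equals the change in potential energy: W_ext = qΔV = q(V_B − V_A).
At A: distances to the source charges are 0.259 m, 1.62 m; V_A = Σ kqᵢ/rᵢ = 7.24×10⁴ V.
At B: distances to the source charges are 0.0810 m, 1.29 m; V_B = Σ kqᵢ/rᵢ = 2.18×10⁵ V.
ΔV = V_B − V_A = 1.45×10⁵ V.
W_ext = qΔV = (6.91×10⁻⁶ C)(1.45×10⁵ V) = 1.00 J.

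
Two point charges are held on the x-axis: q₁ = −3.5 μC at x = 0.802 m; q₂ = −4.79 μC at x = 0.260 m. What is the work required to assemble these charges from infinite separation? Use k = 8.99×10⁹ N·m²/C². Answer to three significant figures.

0.278 J

The assembly work is the sum of pairwise potential energies, U = Σ_{i<j} kqᵢqⱼ/rᵢⱼ.
Pair separations: r₁₂ = 0.542 m.
U = (0.278) = 0.278 J.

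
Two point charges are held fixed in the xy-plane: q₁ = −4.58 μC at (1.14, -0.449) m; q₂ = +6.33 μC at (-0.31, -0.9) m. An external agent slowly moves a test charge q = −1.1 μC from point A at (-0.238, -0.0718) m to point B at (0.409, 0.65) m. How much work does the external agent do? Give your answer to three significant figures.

0.0413 J

For quasistatic motion the external work equals the change in potential energy: W_ext = qΔV = q(V_B − V_A).
At A: distances to the source charges are 1.43 m, 0.831 m; V_A = Σ kqᵢ/rᵢ = 3.96×10⁴ V.
At B: distances to the source charges are 1.32 m, 1.71 m; V_B = Σ kqᵢ/rᵢ = 2110 V.
ΔV = V_B − V_A = -3.75×10⁴ V.
W_ext = qΔV = (-1.10×10⁻⁶ C)(-3.75×10⁴ V) = 0.0413 J.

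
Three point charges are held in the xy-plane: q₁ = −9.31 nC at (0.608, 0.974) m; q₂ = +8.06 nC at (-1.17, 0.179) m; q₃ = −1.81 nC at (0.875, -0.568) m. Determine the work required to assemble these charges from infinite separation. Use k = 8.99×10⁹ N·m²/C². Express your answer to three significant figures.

The work to assemble the configuration equals its total potential energy, U = Σ kqᵢqⱼ/rᵢⱼ over all pairs.
Pair separations: r₁₂ = 1.95 m, r₁₃ = 1.56 m, r₂₃ = 2.18 m.
U = (-3.46×10⁻⁷) + (9.68×10⁻⁸) + (-6.02×10⁻⁸) = -3.10×10⁻⁷ J.

-3.10×10⁻⁷ J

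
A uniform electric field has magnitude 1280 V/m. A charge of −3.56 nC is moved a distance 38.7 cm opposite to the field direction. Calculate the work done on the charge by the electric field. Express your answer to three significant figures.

1.76×10⁻⁶ J

The potential change for a displacement 38.7 cm opposite to the field direction is ΔV = +Ed = 495 V.
W_field = −qΔV = 1.76×10⁻⁶ J.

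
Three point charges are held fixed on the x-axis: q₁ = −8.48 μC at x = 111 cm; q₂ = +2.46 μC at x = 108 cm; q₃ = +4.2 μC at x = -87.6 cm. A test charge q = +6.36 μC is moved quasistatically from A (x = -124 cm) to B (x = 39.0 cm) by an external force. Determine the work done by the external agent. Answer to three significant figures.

-0.794 J

For quasistatic motion the external work equals the change in potential energy: W_ext = qΔV = q(V_B − V_A).
At A: distances to the source charges are 2.35 m, 2.32 m, 0.364 m; V_A = Σ kqᵢ/rᵢ = 8.08×10⁴ V.
At B: distances to the source charges are 0.720 m, 0.690 m, 1.27 m; V_B = Σ kqᵢ/rᵢ = -4.40×10⁴ V.
ΔV = V_B − V_A = -1.25×10⁵ V.
W_ext = qΔV = (6.36×10⁻⁶ C)(-1.25×10⁵ V) = -0.794 J.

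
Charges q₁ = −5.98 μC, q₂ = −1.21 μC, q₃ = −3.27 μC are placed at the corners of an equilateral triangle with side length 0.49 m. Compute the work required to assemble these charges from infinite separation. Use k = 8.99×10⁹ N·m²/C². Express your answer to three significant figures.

The work to assemble the configuration equals its total potential energy, U = Σ kqᵢqⱼ/rᵢⱼ over all pairs.
All three pair separations equal the side length, 0.490 m.
U = (0.133) + (0.359) + (0.0726) = 0.564 J.

0.564 J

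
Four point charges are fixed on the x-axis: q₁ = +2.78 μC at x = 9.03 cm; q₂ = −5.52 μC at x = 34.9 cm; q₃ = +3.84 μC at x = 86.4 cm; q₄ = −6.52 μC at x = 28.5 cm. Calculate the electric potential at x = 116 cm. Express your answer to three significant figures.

Electric potential is a scalar, so the contributions from each charge add algebraically: V = Σ kqᵢ/rᵢ.
Distances from the field point to each charge: r₁ = 1.07 m, r₂ = 0.811 m, r₃ = 0.296 m, r₄ = 0.875 m.
V = k[(2.78×10⁻⁶)/(1.07) + (-5.52×10⁻⁶)/(0.811) + (3.84×10⁻⁶)/(0.296) + (-6.52×10⁻⁶)/(0.875)] = 1.18×10⁴ V.

1.18×10⁴ V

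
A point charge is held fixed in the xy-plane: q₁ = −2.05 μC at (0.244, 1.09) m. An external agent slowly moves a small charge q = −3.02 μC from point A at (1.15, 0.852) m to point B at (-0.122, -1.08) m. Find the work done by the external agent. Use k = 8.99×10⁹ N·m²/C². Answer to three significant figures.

-0.0341 J

For quasistatic motion the external work equals the change in potential energy: W_ext = qΔV = q(V_B − V_A).
At A: distance to the source charge is 0.937 m; V_A = kq₁/r = -1.97×10⁴ V.
At B: distance to the source charge is 2.20 m; V_B = kq₁/r = -8370 V.
ΔV = V_B − V_A = 1.13×10⁴ V.
W_ext = qΔV = (-3.02×10⁻⁶ C)(1.13×10⁴ V) = -0.0341 J.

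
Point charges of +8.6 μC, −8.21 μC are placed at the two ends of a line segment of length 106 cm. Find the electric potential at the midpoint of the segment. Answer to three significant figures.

The total potential is the scalar sum of each charge's contribution, V = Σ kqᵢ/rᵢ.
Each charge is 0.530 m from the midpoint.
V = k[(8.60×10⁻⁶)/(0.530) + (-8.21×10⁻⁶)/(0.530)] = 6620 V.

6620 V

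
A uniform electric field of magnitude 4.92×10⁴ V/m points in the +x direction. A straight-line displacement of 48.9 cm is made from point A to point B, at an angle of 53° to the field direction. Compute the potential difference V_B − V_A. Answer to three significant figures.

-1.45×10⁴ V

Only the component of displacement along E changes the potential: ΔV = −E·d·cosθ.
ΔV = −(4.92×10⁴ V/m)(0.489 m)cos53° = -1.45×10⁴ V.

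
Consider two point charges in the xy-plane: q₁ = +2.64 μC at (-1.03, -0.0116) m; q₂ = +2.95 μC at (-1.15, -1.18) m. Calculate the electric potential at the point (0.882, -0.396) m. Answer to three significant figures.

Electric potential is a scalar, so the contributions from each charge add algebraically: V = Σ kqᵢ/rᵢ.
Distances from the field point to each charge: r₁ = 1.95 m, r₂ = 2.18 m.
V = k[(2.64×10⁻⁶)/(1.95) + (2.95×10⁻⁶)/(2.18)] = 2.43×10⁴ V.

2.43×10⁴ V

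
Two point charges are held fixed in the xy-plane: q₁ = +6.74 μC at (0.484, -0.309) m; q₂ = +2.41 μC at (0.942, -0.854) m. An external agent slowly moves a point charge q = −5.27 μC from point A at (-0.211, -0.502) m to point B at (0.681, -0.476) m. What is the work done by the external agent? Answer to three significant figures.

For quasistatic motion the external work equals the change in potential energy: W_ext = qΔV = q(V_B − V_A).
At A: distances to the source charges are 0.721 m, 1.21 m; V_A = Σ kqᵢ/rᵢ = 1.02×10⁵ V.
At B: distances to the source charges are 0.258 m, 0.459 m; V_B = Σ kqᵢ/rᵢ = 2.82×10⁵ V.
ΔV = V_B − V_A = 1.80×10⁵ V.
W_ext = qΔV = (-5.27×10⁻⁶ C)(1.80×10⁵ V) = -0.948 J.

-0.948 J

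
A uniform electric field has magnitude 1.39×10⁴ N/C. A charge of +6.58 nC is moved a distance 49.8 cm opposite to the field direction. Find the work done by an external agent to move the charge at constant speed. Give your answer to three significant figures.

The potential change for a displacement 49.8 cm opposite to the field direction is ΔV = +Ed = 6920 V.
W_ext = qΔV = 4.55×10⁻⁵ J.

4.55×10⁻⁵ J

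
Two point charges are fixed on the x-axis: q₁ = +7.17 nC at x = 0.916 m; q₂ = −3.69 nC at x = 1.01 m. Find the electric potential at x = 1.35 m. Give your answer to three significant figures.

51.0 V

The total potential is the scalar sum of each charge's contribution, V = Σ kqᵢ/rᵢ.
Distances from the field point to each charge: r₁ = 0.434 m, r₂ = 0.340 m.
V = k[(7.17×10⁻⁹)/(0.434) + (-3.69×10⁻⁹)/(0.340)] = 51.0 V.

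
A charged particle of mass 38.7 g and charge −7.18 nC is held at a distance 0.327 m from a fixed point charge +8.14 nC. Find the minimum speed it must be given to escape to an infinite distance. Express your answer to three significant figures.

9.11×10⁻³ m/s

To just escape, total mechanical energy must reach zero at infinity: ½mv²_min + U = 0, so ½mv²_min = −U = |kQq|/r.
|U| = |kQq|/r = (8.99×10⁹ N·m²/C²)(8.14×10⁻⁹)(7.18×10⁻⁹)/(0.327) = 1.61×10⁻⁶ J.
v_min = √(2|U|/m) = √(2·1.61×10⁻⁶/0.0387) = 9.11×10⁻³ m/s.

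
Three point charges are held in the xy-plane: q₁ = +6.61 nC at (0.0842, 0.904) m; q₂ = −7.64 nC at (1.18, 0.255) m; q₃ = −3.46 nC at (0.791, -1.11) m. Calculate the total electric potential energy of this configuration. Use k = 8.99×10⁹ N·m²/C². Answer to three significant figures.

-2.85×10⁻⁷ J

The assembly work is the sum of pairwise potential energies, U = Σ_{i<j} kqᵢqⱼ/rᵢⱼ.
Pair separations: r₁₂ = 1.27 m, r₁₃ = 2.13 m, r₂₃ = 1.42 m.
U = (-3.56×10⁻⁷) + (-9.63×10⁻⁸) + (1.67×10⁻⁷) = -2.85×10⁻⁷ J.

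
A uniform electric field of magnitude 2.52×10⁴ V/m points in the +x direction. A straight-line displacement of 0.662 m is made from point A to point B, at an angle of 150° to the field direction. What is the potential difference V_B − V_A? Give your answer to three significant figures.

Only the component of displacement along E changes the potential: ΔV = −E·d·cosθ.
ΔV = −(2.52×10⁴ V/m)(0.662 m)cos150° = 1.44×10⁴ V.

1.44×10⁴ V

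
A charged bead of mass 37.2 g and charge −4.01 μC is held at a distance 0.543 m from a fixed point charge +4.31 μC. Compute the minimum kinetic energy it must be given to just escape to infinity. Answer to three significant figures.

To just escape, total mechanical energy must reach zero at infinity: ½mv²_min + U = 0, so ½mv²_min = −U = |kQq|/r.
|U| = |kQq|/r = (8.99×10⁹ N·m²/C²)(4.31×10⁻⁶)(4.01×10⁻⁶)/(0.543) = 0.286 J.

0.286 J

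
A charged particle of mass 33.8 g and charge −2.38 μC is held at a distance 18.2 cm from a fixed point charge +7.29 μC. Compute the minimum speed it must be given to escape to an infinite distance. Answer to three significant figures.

7.12 m/s

To just escape, total mechanical energy must reach zero at infinity: ½mv²_min + U = 0, so ½mv²_min = −U = |kQq|/r.
|U| = |kQq|/r = (8.99×10⁹ N·m²/C²)(7.29×10⁻⁶)(2.38×10⁻⁶)/(0.182) = 0.857 J.
v_min = √(2|U|/m) = √(2·0.857/0.0338) = 7.12 m/s.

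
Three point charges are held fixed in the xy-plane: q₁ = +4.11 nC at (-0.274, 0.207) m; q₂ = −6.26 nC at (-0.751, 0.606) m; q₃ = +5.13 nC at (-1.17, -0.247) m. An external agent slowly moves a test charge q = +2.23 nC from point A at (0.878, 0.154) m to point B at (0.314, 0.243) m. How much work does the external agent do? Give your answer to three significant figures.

4.76×10⁻⁸ J

For quasistatic motion the external work equals the change in potential energy: W_ext = qΔV = q(V_B − V_A).
At A: distances to the source charges are 1.15 m, 1.69 m, 2.09 m; V_A = Σ kqᵢ/rᵢ = 20.8 V.
At B: distances to the source charges are 0.589 m, 1.13 m, 1.56 m; V_B = Σ kqᵢ/rᵢ = 42.2 V.
ΔV = V_B − V_A = 21.4 V.
W_ext = qΔV = (2.23×10⁻⁹ C)(21.4 V) = 4.76×10⁻⁸ J.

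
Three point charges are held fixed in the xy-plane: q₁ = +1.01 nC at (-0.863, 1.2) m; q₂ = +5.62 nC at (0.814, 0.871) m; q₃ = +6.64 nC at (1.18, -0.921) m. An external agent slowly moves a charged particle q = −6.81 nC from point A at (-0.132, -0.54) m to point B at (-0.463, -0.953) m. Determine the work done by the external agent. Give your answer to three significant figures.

For quasistatic motion the external work equals the change in potential energy: W_ext = qΔV = q(V_B − V_A).
At A: distances to the source charges are 1.89 m, 1.70 m, 1.37 m; V_A = Σ kqᵢ/rᵢ = 78.2 V.
At B: distances to the source charges are 2.19 m, 2.23 m, 1.64 m; V_B = Σ kqᵢ/rᵢ = 63.2 V.
ΔV = V_B − V_A = -15.1 V.
W_ext = qΔV = (-6.81×10⁻⁹ C)(-15.1 V) = 1.03×10⁻⁷ J.

1.03×10⁻⁷ J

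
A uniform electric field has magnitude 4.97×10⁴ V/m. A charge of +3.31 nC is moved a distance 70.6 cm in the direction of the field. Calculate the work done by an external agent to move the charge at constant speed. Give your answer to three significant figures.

The potential change for a displacement 70.6 cm in the direction of the field is ΔV = −Ed = -3.51×10⁴ V.
W_ext = qΔV = -1.16×10⁻⁴ J.

-1.16×10⁻⁴ J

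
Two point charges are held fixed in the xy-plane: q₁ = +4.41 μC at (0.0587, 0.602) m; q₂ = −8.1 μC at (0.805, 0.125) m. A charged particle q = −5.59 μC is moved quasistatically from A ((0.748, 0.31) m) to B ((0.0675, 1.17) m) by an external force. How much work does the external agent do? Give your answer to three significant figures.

-1.88 J

For quasistatic motion the external work equals the change in potential energy: W_ext = qΔV = q(V_B − V_A).
At A: distances to the source charges are 0.749 m, 0.194 m; V_A = Σ kqᵢ/rᵢ = -3.23×10⁵ V.
At B: distances to the source charges are 0.568 m, 1.28 m; V_B = Σ kqᵢ/rᵢ = 1.29×10⁴ V.
ΔV = V_B − V_A = 3.36×10⁵ V.
W_ext = qΔV = (-5.59×10⁻⁶ C)(3.36×10⁵ V) = -1.88 J.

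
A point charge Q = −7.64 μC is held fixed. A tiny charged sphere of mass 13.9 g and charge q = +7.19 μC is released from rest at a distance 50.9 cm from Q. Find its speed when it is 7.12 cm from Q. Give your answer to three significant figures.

29.3 m/s

Only the electrostatic force acts, so mechanical energy is conserved: ½mv² = U₁ − U₂ = kQq(1/r₁ − 1/r₂).
U₁ − U₂ = (8.99×10⁹ N·m²/C²)(-7.64×10⁻⁶ C)(7.19×10⁻⁶ C)(1/0.509 − 1/0.0712) = 5.97 J.
v = √(2·5.97/0.0139) = 29.3 m/s.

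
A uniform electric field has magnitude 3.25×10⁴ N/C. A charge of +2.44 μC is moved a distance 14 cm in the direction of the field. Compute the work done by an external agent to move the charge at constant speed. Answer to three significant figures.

-0.0111 J

The potential change for a displacement 14 cm in the direction of the field is ΔV = −Ed = -4550 V.
W_ext = qΔV = -0.0111 J.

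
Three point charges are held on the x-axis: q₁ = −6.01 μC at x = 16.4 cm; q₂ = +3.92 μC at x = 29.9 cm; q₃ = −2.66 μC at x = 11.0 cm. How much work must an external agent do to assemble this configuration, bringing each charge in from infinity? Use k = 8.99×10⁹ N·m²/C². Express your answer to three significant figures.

0.597 J

The work to assemble the configuration equals its total potential energy, U = Σ kqᵢqⱼ/rᵢⱼ over all pairs.
Pair separations: r₁₂ = 0.135 m, r₁₃ = 0.0540 m, r₂₃ = 0.189 m.
U = (-1.57) + (2.66) + (-0.496) = 0.597 J.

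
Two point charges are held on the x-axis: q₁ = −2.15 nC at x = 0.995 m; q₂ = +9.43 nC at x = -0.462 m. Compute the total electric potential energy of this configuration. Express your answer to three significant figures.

-1.25×10⁻⁷ J

The work to assemble the configuration equals its total potential energy, U = Σ kqᵢqⱼ/rᵢⱼ over all pairs.
Pair separations: r₁₂ = 1.46 m.
U = (-1.25×10⁻⁷) = -1.25×10⁻⁷ J.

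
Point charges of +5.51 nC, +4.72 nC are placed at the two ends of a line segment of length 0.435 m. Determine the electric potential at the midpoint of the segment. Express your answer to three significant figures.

423 V

Electric potential is a scalar, so the contributions from each charge add algebraically: V = Σ kqᵢ/rᵢ.
Each charge is 0.217 m from the midpoint.
V = k[(5.51×10⁻⁹)/(0.217) + (4.72×10⁻⁹)/(0.217)] = 423 V.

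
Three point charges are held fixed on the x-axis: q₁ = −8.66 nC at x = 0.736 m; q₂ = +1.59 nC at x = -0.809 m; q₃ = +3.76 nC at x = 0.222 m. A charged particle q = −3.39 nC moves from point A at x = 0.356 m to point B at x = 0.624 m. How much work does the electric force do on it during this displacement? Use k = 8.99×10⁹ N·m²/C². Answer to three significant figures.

-2.24×10⁻⁶ J

The work done by the electric force is W_field = −ΔU = −q(V_B − V_A) = q(V_A − V_B).
At A: distances to the source charges are 0.380 m, 1.17 m, 0.134 m; V_A = Σ kqᵢ/rᵢ = 59.6 V.
At B: distances to the source charges are 0.112 m, 1.43 m, 0.402 m; V_B = Σ kqᵢ/rᵢ = -601 V.
ΔV = V_B − V_A = -661 V.
W_field = −qΔV = −(-3.39×10⁻⁹ C)(-661 V) = -2.24×10⁻⁶ J.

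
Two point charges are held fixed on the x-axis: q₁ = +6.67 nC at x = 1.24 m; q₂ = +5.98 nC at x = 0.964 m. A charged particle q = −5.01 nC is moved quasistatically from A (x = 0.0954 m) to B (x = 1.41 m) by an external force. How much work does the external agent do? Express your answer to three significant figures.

For quasistatic motion the external work equals the change in potential energy: W_ext = qΔV = q(V_B − V_A).
At A: distances to the source charges are 1.14 m, 0.869 m; V_A = Σ kqᵢ/rᵢ = 114 V.
At B: distances to the source charges are 0.170 m, 0.446 m; V_B = Σ kqᵢ/rᵢ = 473 V.
ΔV = V_B − V_A = 359 V.
W_ext = qΔV = (-5.01×10⁻⁹ C)(359 V) = -1.80×10⁻⁶ J.

-1.80×10⁻⁶ J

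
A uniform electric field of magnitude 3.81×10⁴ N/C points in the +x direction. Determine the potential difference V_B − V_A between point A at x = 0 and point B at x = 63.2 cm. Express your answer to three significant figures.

In a uniform field, potential decreases in the direction of E: V_B − V_A = −E·Δx.
V_B − V_A = −(3.81×10⁴ V/m)(0.632 m) = -2.41×10⁴ V.

-2.41×10⁴ V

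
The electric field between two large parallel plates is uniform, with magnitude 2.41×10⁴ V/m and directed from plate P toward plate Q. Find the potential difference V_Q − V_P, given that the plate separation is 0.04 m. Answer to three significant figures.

In a uniform field, potential decreases in the direction of E: ΔV = −E·d for a displacement d parallel to E.
Going from P to Q is a displacement of 0.04 m along the field, so V_Q − V_P = −Ed = -964 V.

-964 V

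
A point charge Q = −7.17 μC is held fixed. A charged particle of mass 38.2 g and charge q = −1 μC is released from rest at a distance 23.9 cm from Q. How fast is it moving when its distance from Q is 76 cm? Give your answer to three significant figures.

Only the electrostatic force acts, so mechanical energy is conserved: ½mv² = U₁ − U₂ = kQq(1/r₁ − 1/r₂).
U₁ − U₂ = (8.99×10⁹ N·m²/C²)(-7.17×10⁻⁶ C)(-1.00×10⁻⁶ C)(1/0.239 − 1/0.760) = 0.185 J.
v = √(2·0.185/0.0382) = 3.11 m/s.

3.11 m/s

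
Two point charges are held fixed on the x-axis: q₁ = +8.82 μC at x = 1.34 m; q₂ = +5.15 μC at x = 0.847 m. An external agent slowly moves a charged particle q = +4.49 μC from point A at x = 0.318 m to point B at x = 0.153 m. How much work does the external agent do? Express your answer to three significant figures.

For quasistatic motion the external work equals the change in potential energy: W_ext = qΔV = q(V_B − V_A).
At A: distances to the source charges are 1.02 m, 0.529 m; V_A = Σ kqᵢ/rᵢ = 1.65×10⁵ V.
At B: distances to the source charges are 1.19 m, 0.694 m; V_B = Σ kqᵢ/rᵢ = 1.34×10⁵ V.
ΔV = V_B − V_A = -3.16×10⁴ V.
W_ext = qΔV = (4.49×10⁻⁶ C)(-3.16×10⁴ V) = -0.142 J.

-0.142 J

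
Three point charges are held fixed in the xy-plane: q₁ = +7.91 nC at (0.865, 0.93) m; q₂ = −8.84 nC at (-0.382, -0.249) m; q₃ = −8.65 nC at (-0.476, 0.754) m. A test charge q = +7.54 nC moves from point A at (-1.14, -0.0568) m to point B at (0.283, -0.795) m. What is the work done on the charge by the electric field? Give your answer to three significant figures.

The work done by the electric force is W_field = −ΔU = −q(V_B − V_A) = q(V_A − V_B).
At A: distances to the source charges are 2.23 m, 0.782 m, 1.05 m; V_A = Σ kqᵢ/rᵢ = -144 V.
At B: distances to the source charges are 1.82 m, 0.860 m, 1.72 m; V_B = Σ kqᵢ/rᵢ = -98.4 V.
ΔV = V_B − V_A = 45.6 V.
W_field = −qΔV = −(7.54×10⁻⁹ C)(45.6 V) = -3.44×10⁻⁷ J.

-3.44×10⁻⁷ J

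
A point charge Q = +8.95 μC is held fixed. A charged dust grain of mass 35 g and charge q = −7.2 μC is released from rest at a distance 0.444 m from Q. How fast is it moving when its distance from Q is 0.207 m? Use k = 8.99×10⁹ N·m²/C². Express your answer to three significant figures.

9.24 m/s

Only the electrostatic force acts, so mechanical energy is conserved: ½mv² = U₁ − U₂ = kQq(1/r₁ − 1/r₂).
U₁ − U₂ = (8.99×10⁹ N·m²/C²)(8.95×10⁻⁶ C)(-7.20×10⁻⁶ C)(1/0.444 − 1/0.207) = 1.49 J.
v = √(2·1.49/0.0350) = 9.24 m/s.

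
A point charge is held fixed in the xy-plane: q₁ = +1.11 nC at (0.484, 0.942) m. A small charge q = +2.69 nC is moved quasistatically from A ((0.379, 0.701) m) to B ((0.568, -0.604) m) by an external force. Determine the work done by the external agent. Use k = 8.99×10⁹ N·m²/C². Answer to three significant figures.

-8.48×10⁻⁸ J

For quasistatic motion the external work equals the change in potential energy: W_ext = qΔV = q(V_B − V_A).
At A: distance to the source charge is 0.263 m; V_A = kq₁/r = 38.0 V.
At B: distance to the source charge is 1.55 m; V_B = kq₁/r = 6.45 V.
ΔV = V_B − V_A = -31.5 V.
W_ext = qΔV = (2.69×10⁻⁹ C)(-31.5 V) = -8.48×10⁻⁸ J.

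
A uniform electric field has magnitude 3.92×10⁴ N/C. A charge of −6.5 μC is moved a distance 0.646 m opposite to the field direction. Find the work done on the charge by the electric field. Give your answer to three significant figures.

The potential change for a displacement 0.646 m opposite to the field direction is ΔV = +Ed = 2.53×10⁴ V.
W_field = −qΔV = 0.165 J.

0.165 J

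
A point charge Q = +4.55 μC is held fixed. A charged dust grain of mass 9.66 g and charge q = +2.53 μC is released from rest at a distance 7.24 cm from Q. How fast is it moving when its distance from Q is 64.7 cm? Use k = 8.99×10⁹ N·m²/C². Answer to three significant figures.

Only the electrostatic force acts, so mechanical energy is conserved: ½mv² = U₁ − U₂ = kQq(1/r₁ − 1/r₂).
U₁ − U₂ = (8.99×10⁹ N·m²/C²)(4.55×10⁻⁶ C)(2.53×10⁻⁶ C)(1/0.0724 − 1/0.647) = 1.27 J.
v = √(2·1.27/9.66×10⁻³) = 16.2 m/s.

16.2 m/s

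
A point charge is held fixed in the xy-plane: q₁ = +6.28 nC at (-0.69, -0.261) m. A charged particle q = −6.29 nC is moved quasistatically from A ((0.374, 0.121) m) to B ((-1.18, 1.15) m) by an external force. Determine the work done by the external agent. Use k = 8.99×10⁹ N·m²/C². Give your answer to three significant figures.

7.64×10⁻⁸ J

For quasistatic motion the external work equals the change in potential energy: W_ext = qΔV = q(V_B − V_A).
At A: distance to the source charge is 1.13 m; V_A = kq₁/r = 49.9 V.
At B: distance to the source charge is 1.49 m; V_B = kq₁/r = 37.8 V.
ΔV = V_B − V_A = -12.1 V.
W_ext = qΔV = (-6.29×10⁻⁹ C)(-12.1 V) = 7.64×10⁻⁸ J.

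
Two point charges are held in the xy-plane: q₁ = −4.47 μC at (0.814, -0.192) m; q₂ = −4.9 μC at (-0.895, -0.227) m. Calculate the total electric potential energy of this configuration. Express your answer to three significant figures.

0.115 J

The assembly work is the sum of pairwise potential energies, U = Σ_{i<j} kqᵢqⱼ/rᵢⱼ.
Pair separations: r₁₂ = 1.71 m.
U = (0.115) = 0.115 J.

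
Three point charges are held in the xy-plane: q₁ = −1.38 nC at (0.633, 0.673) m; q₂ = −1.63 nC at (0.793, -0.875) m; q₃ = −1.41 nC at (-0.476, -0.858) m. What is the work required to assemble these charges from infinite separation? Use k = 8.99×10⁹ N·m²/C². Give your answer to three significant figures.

3.85×10⁻⁸ J

The work to assemble the configuration equals its total potential energy, U = Σ kqᵢqⱼ/rᵢⱼ over all pairs.
Pair separations: r₁₂ = 1.56 m, r₁₃ = 1.89 m, r₂₃ = 1.27 m.
U = (1.30×10⁻⁸) + (9.25×10⁻⁹) + (1.63×10⁻⁸) = 3.85×10⁻⁸ J.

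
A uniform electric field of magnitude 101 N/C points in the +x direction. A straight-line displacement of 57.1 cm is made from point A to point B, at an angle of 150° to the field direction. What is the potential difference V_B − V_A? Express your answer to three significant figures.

49.9 V

Only the component of displacement along E changes the potential: ΔV = −E·d·cosθ.
ΔV = −(101 V/m)(0.571 m)cos150° = 49.9 V.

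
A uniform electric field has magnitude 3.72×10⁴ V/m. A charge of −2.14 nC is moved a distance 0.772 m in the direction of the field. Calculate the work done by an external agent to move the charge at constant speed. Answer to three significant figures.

6.15×10⁻⁵ J

The potential change for a displacement 0.772 m in the direction of the field is ΔV = −Ed = -2.87×10⁴ V.
W_ext = qΔV = 6.15×10⁻⁵ J.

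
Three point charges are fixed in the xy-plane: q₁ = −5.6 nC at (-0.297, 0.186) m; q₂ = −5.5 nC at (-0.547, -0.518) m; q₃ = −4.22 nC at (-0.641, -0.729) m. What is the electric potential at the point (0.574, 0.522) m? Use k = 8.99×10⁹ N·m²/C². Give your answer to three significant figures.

-108 V

The total potential is the scalar sum of each charge's contribution, V = Σ kqᵢ/rᵢ.
Distances from the field point to each charge: r₁ = 0.934 m, r₂ = 1.53 m, r₃ = 1.74 m.
V = k[(-5.60×10⁻⁹)/(0.934) + (-5.50×10⁻⁹)/(1.53) + (-4.22×10⁻⁹)/(1.74)] = -108 V.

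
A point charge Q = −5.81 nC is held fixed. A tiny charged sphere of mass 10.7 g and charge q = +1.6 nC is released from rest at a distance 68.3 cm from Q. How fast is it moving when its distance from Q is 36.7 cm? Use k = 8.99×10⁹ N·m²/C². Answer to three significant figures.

4.44×10⁻³ m/s

Only the electrostatic force acts, so mechanical energy is conserved: ½mv² = U₁ − U₂ = kQq(1/r₁ − 1/r₂).
U₁ − U₂ = (8.99×10⁹ N·m²/C²)(-5.81×10⁻⁹ C)(1.60×10⁻⁹ C)(1/0.683 − 1/0.367) = 1.05×10⁻⁷ J.
v = √(2·1.05×10⁻⁷/0.0107) = 4.44×10⁻³ m/s.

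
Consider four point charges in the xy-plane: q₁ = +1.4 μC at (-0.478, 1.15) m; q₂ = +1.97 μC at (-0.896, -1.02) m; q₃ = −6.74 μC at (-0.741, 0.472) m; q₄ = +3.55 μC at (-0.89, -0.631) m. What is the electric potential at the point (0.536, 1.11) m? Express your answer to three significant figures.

The total potential is the scalar sum of each charge's contribution, V = Σ kqᵢ/rᵢ.
Distances from the field point to each charge: r₁ = 1.01 m, r₂ = 2.57 m, r₃ = 1.43 m, r₄ = 2.25 m.
V = k[(1.40×10⁻⁶)/(1.01) + (1.97×10⁻⁶)/(2.57) + (-6.74×10⁻⁶)/(1.43) + (3.55×10⁻⁶)/(2.25)] = -8960 V.

-8960 V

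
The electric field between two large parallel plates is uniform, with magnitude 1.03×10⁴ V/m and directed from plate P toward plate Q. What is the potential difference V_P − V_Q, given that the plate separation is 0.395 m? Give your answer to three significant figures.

4070 V

In a uniform field, potential decreases in the direction of E: ΔV = −E·d for a displacement d parallel to E.
Going from Q to P is a displacement of 0.395 m opposite to the field, so V_P − V_Q = +Ed = 4070 V.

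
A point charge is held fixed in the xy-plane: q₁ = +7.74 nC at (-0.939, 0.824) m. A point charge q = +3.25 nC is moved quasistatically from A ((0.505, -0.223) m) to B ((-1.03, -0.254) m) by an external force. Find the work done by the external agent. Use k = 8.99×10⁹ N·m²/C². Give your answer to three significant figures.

For quasistatic motion the external work equals the change in potential energy: W_ext = qΔV = q(V_B − V_A).
At A: distance to the source charge is 1.78 m; V_A = kq₁/r = 39.0 V.
At B: distance to the source charge is 1.08 m; V_B = kq₁/r = 64.3 V.
ΔV = V_B − V_A = 25.3 V.
W_ext = qΔV = (3.25×10⁻⁹ C)(25.3 V) = 8.22×10⁻⁸ J.

8.22×10⁻⁸ J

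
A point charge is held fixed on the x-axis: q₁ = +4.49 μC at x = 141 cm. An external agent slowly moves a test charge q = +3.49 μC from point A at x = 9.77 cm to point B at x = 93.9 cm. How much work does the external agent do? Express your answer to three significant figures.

For quasistatic motion the external work equals the change in potential energy: W_ext = qΔV = q(V_B − V_A).
At A: distance to the source charge is 1.31 m; V_A = kq₁/r = 3.08×10⁴ V.
At B: distance to the source charge is 0.471 m; V_B = kq₁/r = 8.57×10⁴ V.
ΔV = V_B − V_A = 5.49×10⁴ V.
W_ext = qΔV = (3.49×10⁻⁶ C)(5.49×10⁴ V) = 0.192 J.

0.192 J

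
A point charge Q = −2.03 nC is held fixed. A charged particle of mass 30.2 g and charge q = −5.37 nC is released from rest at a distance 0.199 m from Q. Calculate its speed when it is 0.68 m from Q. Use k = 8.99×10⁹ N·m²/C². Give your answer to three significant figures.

Only the electrostatic force acts, so mechanical energy is conserved: ½mv² = U₁ − U₂ = kQq(1/r₁ − 1/r₂).
U₁ − U₂ = (8.99×10⁹ N·m²/C²)(-2.03×10⁻⁹ C)(-5.37×10⁻⁹ C)(1/0.199 − 1/0.680) = 3.48×10⁻⁷ J.
v = √(2·3.48×10⁻⁷/0.0302) = 4.80×10⁻³ m/s.

4.80×10⁻³ m/s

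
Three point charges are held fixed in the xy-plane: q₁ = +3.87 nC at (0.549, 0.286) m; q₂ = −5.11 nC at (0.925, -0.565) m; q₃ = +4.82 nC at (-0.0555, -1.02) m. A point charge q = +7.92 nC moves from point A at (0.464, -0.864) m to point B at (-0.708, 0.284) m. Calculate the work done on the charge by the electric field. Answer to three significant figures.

The work done by the electric force is W_field = −ΔU = −q(V_B − V_A) = q(V_A − V_B).
At A: distances to the source charges are 1.15 m, 0.549 m, 0.542 m; V_A = Σ kqᵢ/rᵢ = 26.5 V.
At B: distances to the source charges are 1.26 m, 1.84 m, 1.46 m; V_B = Σ kqᵢ/rᵢ = 32.4 V.
ΔV = V_B − V_A = 5.98 V.
W_field = −qΔV = −(7.92×10⁻⁹ C)(5.98 V) = -4.74×10⁻⁸ J.

-4.74×10⁻⁸ J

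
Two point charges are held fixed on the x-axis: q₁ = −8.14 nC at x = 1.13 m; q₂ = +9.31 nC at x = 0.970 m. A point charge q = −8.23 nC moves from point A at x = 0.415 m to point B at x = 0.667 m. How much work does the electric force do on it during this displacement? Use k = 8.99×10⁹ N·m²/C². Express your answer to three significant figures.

The work done by the electric force is W_field = −ΔU = −q(V_B − V_A) = q(V_A − V_B).
At A: distances to the source charges are 0.715 m, 0.555 m; V_A = Σ kqᵢ/rᵢ = 48.5 V.
At B: distances to the source charges are 0.463 m, 0.303 m; V_B = Σ kqᵢ/rᵢ = 118 V.
ΔV = V_B − V_A = 69.7 V.
W_field = −qΔV = −(-8.23×10⁻⁹ C)(69.7 V) = 5.74×10⁻⁷ J.

5.74×10⁻⁷ J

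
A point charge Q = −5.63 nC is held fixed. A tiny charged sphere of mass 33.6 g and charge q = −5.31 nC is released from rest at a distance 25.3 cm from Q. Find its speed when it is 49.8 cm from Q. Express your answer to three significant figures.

Only the electrostatic force acts, so mechanical energy is conserved: ½mv² = U₁ − U₂ = kQq(1/r₁ − 1/r₂).
U₁ − U₂ = (8.99×10⁹ N·m²/C²)(-5.63×10⁻⁹ C)(-5.31×10⁻⁹ C)(1/0.253 − 1/0.498) = 5.23×10⁻⁷ J.
v = √(2·5.23×10⁻⁷/0.0336) = 5.58×10⁻³ m/s.

5.58×10⁻³ m/s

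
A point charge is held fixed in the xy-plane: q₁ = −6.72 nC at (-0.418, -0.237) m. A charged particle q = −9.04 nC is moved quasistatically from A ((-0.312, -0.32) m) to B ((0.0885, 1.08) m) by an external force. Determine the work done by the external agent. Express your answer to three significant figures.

For quasistatic motion the external work equals the change in potential energy: W_ext = qΔV = q(V_B − V_A).
At A: distance to the source charge is 0.135 m; V_A = kq₁/r = -449 V.
At B: distance to the source charge is 1.41 m; V_B = kq₁/r = -42.8 V.
ΔV = V_B − V_A = 406 V.
W_ext = qΔV = (-9.04×10⁻⁹ C)(406 V) = -3.67×10⁻⁶ J.

-3.67×10⁻⁶ J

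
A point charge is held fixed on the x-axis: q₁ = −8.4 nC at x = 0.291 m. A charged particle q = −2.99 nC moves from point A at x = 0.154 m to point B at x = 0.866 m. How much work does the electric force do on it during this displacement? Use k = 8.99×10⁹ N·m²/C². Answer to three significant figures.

The work done by the electric force is W_field = −ΔU = −q(V_B − V_A) = q(V_A − V_B).
At A: distance to the source charge is 0.137 m; V_A = kq₁/r = -551 V.
At B: distance to the source charge is 0.575 m; V_B = kq₁/r = -131 V.
ΔV = V_B − V_A = 420 V.
W_field = −qΔV = −(-2.99×10⁻⁹ C)(420 V) = 1.26×10⁻⁶ J.

1.26×10⁻⁶ J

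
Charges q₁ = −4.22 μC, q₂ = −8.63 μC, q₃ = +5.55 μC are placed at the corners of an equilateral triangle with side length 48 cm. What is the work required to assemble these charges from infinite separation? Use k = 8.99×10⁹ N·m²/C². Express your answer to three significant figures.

The work to assemble the configuration equals its total potential energy, U = Σ kqᵢqⱼ/rᵢⱼ over all pairs.
All three pair separations equal the side length, 0.480 m.
U = (0.682) + (-0.439) + (-0.897) = -0.654 J.

-0.654 J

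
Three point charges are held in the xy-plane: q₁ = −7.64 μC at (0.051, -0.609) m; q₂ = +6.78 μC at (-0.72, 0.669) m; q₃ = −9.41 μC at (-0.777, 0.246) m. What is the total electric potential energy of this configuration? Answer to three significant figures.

The work to assemble the configuration equals its total potential energy, U = Σ kqᵢqⱼ/rᵢⱼ over all pairs.
Pair separations: r₁₂ = 1.49 m, r₁₃ = 1.19 m, r₂₃ = 0.427 m.
U = (-0.312) + (0.543) + (-1.34) = -1.11 J.

-1.11 J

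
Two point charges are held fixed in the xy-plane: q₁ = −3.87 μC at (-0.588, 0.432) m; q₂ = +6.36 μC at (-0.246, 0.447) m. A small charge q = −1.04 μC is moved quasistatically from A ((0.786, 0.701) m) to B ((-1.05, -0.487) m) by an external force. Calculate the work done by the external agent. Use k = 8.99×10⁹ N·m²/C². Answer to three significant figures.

0.0170 J

For quasistatic motion the external work equals the change in potential energy: W_ext = qΔV = q(V_B − V_A).
At A: distances to the source charges are 1.40 m, 1.06 m; V_A = Σ kqᵢ/rᵢ = 2.89×10⁴ V.
At B: distances to the source charges are 1.03 m, 1.23 m; V_B = Σ kqᵢ/rᵢ = 1.26×10⁴ V.
ΔV = V_B − V_A = -1.64×10⁴ V.
W_ext = qΔV = (-1.04×10⁻⁶ C)(-1.64×10⁴ V) = 0.0170 J.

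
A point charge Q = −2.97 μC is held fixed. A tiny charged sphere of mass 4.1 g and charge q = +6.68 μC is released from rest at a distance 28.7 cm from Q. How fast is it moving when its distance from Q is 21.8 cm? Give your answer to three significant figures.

9.80 m/s

Only the electrostatic force acts, so mechanical energy is conserved: ½mv² = U₁ − U₂ = kQq(1/r₁ − 1/r₂).
U₁ − U₂ = (8.99×10⁹ N·m²/C²)(-2.97×10⁻⁶ C)(6.68×10⁻⁶ C)(1/0.287 − 1/0.218) = 0.197 J.
v = √(2·0.197/4.10×10⁻³) = 9.80 m/s.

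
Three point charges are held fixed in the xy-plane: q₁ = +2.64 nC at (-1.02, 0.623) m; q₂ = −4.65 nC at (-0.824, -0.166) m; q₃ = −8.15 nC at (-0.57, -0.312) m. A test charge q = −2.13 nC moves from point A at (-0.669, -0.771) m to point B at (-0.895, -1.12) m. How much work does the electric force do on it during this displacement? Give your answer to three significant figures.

1.96×10⁻⁷ J

The work done by the electric force is W_field = −ΔU = −q(V_B − V_A) = q(V_A − V_B).
At A: distances to the source charges are 1.44 m, 0.625 m, 0.470 m; V_A = Σ kqᵢ/rᵢ = -206 V.
At B: distances to the source charges are 1.75 m, 0.957 m, 0.871 m; V_B = Σ kqᵢ/rᵢ = -114 V.
ΔV = V_B − V_A = 92.2 V.
W_field = −qΔV = −(-2.13×10⁻⁹ C)(92.2 V) = 1.96×10⁻⁷ J.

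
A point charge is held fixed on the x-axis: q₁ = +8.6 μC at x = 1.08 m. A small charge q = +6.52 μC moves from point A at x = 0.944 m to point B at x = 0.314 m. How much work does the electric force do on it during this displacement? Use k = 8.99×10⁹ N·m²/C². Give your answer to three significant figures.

3.05 J

The work done by the electric force is W_field = −ΔU = −q(V_B − V_A) = q(V_A − V_B).
At A: distance to the source charge is 0.136 m; V_A = kq₁/r = 5.68×10⁵ V.
At B: distance to the source charge is 0.766 m; V_B = kq₁/r = 1.01×10⁵ V.
ΔV = V_B − V_A = -4.68×10⁵ V.
W_field = −qΔV = −(6.52×10⁻⁶ C)(-4.68×10⁵ V) = 3.05 J.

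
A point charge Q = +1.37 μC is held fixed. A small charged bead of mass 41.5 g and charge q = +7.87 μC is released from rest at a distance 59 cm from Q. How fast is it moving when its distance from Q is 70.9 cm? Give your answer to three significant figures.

1.15 m/s

Only the electrostatic force acts, so mechanical energy is conserved: ½mv² = U₁ − U₂ = kQq(1/r₁ − 1/r₂).
U₁ − U₂ = (8.99×10⁹ N·m²/C²)(1.37×10⁻⁶ C)(7.87×10⁻⁶ C)(1/0.590 − 1/0.709) = 0.0276 J.
v = √(2·0.0276/0.0415) = 1.15 m/s.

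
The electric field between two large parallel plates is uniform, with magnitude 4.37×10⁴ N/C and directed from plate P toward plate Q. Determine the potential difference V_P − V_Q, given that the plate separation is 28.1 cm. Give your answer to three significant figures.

In a uniform field, potential decreases in the direction of E: ΔV = −E·d for a displacement d parallel to E.
Going from Q to P is a displacement of 28.1 cm opposite to the field, so V_P − V_Q = +Ed = 1.23×10⁴ V.

1.23×10⁴ V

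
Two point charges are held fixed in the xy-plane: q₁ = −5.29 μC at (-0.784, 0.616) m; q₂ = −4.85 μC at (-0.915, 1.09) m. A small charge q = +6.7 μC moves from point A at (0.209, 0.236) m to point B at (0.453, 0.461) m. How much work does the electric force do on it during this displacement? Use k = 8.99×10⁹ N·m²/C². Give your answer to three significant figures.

-0.0570 J

The work done by the electric force is W_field = −ΔU = −q(V_B − V_A) = q(V_A − V_B).
At A: distances to the source charges are 1.06 m, 1.41 m; V_A = Σ kqᵢ/rᵢ = -7.56×10⁴ V.
At B: distances to the source charges are 1.25 m, 1.51 m; V_B = Σ kqᵢ/rᵢ = -6.71×10⁴ V.
ΔV = V_B − V_A = 8510 V.
W_field = −qΔV = −(6.70×10⁻⁶ C)(8510 V) = -0.0570 J.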